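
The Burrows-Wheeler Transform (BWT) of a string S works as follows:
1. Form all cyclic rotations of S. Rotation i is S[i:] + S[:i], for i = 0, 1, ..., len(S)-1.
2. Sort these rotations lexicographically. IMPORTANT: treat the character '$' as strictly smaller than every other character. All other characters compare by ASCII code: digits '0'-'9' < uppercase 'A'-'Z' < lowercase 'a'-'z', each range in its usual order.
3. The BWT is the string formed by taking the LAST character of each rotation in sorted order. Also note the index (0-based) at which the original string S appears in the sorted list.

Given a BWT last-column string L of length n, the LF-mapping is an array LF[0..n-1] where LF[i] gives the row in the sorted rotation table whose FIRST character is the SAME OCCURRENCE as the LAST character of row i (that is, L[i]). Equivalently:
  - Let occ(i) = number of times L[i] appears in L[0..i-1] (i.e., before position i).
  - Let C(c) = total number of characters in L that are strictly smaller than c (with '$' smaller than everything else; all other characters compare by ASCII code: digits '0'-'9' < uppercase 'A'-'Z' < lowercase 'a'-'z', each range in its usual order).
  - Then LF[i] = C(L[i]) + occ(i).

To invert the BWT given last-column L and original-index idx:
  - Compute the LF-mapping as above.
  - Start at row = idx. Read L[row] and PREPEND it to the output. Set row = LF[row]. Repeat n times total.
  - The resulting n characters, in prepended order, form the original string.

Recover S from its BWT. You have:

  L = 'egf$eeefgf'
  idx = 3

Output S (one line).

LF mapping: 1 8 5 0 2 3 4 6 9 7
Walk LF starting at row 3, prepending L[row]:
  step 1: row=3, L[3]='$', prepend. Next row=LF[3]=0
  step 2: row=0, L[0]='e', prepend. Next row=LF[0]=1
  step 3: row=1, L[1]='g', prepend. Next row=LF[1]=8
  step 4: row=8, L[8]='g', prepend. Next row=LF[8]=9
  step 5: row=9, L[9]='f', prepend. Next row=LF[9]=7
  step 6: row=7, L[7]='f', prepend. Next row=LF[7]=6
  step 7: row=6, L[6]='e', prepend. Next row=LF[6]=4
  step 8: row=4, L[4]='e', prepend. Next row=LF[4]=2
  step 9: row=2, L[2]='f', prepend. Next row=LF[2]=5
  step 10: row=5, L[5]='e', prepend. Next row=LF[5]=3
Reversed output: efeeffgge$

Answer: efeeffgge$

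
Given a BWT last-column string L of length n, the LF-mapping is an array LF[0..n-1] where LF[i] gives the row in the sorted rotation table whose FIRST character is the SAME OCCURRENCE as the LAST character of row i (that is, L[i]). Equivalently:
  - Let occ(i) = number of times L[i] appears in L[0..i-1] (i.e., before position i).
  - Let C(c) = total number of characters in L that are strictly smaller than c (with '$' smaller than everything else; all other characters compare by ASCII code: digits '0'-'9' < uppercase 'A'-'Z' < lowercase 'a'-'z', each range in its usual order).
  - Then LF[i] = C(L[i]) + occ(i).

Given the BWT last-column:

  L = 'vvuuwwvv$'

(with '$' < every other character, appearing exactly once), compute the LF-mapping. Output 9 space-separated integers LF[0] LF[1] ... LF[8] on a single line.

Char counts: '$':1, 'u':2, 'v':4, 'w':2
C (first-col start): C('$')=0, C('u')=1, C('v')=3, C('w')=7
L[0]='v': occ=0, LF[0]=C('v')+0=3+0=3
L[1]='v': occ=1, LF[1]=C('v')+1=3+1=4
L[2]='u': occ=0, LF[2]=C('u')+0=1+0=1
L[3]='u': occ=1, LF[3]=C('u')+1=1+1=2
L[4]='w': occ=0, LF[4]=C('w')+0=7+0=7
L[5]='w': occ=1, LF[5]=C('w')+1=7+1=8
L[6]='v': occ=2, LF[6]=C('v')+2=3+2=5
L[7]='v': occ=3, LF[7]=C('v')+3=3+3=6
L[8]='$': occ=0, LF[8]=C('$')+0=0+0=0

Answer: 3 4 1 2 7 8 5 6 0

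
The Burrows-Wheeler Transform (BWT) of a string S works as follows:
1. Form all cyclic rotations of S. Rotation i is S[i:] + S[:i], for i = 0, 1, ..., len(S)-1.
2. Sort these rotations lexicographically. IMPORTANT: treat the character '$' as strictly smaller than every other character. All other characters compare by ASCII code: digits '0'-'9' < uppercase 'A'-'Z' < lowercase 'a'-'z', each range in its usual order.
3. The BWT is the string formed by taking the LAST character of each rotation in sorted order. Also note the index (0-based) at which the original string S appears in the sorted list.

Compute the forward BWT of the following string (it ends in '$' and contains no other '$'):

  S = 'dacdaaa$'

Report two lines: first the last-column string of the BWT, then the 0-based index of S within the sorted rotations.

All 8 rotations (rotation i = S[i:]+S[:i]):
  rot[0] = dacdaaa$
  rot[1] = acdaaa$d
  rot[2] = cdaaa$da
  rot[3] = daaa$dac
  rot[4] = aaa$dacd
  rot[5] = aa$dacda
  rot[6] = a$dacdaa
  rot[7] = $dacdaaa
Sorted (with $ < everything):
  sorted[0] = $dacdaaa  (last char: 'a')
  sorted[1] = a$dacdaa  (last char: 'a')
  sorted[2] = aa$dacda  (last char: 'a')
  sorted[3] = aaa$dacd  (last char: 'd')
  sorted[4] = acdaaa$d  (last char: 'd')
  sorted[5] = cdaaa$da  (last char: 'a')
  sorted[6] = daaa$dac  (last char: 'c')
  sorted[7] = dacdaaa$  (last char: '$')
Last column: aaaddac$
Original string S is at sorted index 7

Answer: aaaddac$
7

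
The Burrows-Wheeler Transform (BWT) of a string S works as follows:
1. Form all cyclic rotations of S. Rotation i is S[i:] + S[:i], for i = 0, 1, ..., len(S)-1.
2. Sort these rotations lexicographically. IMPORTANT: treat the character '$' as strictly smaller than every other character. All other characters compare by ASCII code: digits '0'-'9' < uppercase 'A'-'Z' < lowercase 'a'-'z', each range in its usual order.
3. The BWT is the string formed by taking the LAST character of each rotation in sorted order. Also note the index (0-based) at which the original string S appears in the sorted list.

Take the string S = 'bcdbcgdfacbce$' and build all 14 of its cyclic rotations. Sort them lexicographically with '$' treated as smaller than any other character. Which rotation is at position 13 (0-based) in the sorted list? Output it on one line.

All 14 rotations (rotation i = S[i:]+S[:i]):
  rot[0] = bcdbcgdfacbce$
  rot[1] = cdbcgdfacbce$b
  rot[2] = dbcgdfacbce$bc
  rot[3] = bcgdfacbce$bcd
  rot[4] = cgdfacbce$bcdb
  rot[5] = gdfacbce$bcdbc
  rot[6] = dfacbce$bcdbcg
  rot[7] = facbce$bcdbcgd
  rot[8] = acbce$bcdbcgdf
  rot[9] = cbce$bcdbcgdfa
  rot[10] = bce$bcdbcgdfac
  rot[11] = ce$bcdbcgdfacb
  rot[12] = e$bcdbcgdfacbc
  rot[13] = $bcdbcgdfacbce
Sorted (with $ < everything):
  sorted[0] = $bcdbcgdfacbce
  sorted[1] = acbce$bcdbcgdf
  sorted[2] = bcdbcgdfacbce$
  sorted[3] = bce$bcdbcgdfac
  sorted[4] = bcgdfacbce$bcd
  sorted[5] = cbce$bcdbcgdfa
  sorted[6] = cdbcgdfacbce$b
  sorted[7] = ce$bcdbcgdfacb
  sorted[8] = cgdfacbce$bcdb
  sorted[9] = dbcgdfacbce$bc
  sorted[10] = dfacbce$bcdbcg
  sorted[11] = e$bcdbcgdfacbc
  sorted[12] = facbce$bcdbcgd
  sorted[13] = gdfacbce$bcdbc
sorted[13] = gdfacbce$bcdbc

Answer: gdfacbce$bcdbc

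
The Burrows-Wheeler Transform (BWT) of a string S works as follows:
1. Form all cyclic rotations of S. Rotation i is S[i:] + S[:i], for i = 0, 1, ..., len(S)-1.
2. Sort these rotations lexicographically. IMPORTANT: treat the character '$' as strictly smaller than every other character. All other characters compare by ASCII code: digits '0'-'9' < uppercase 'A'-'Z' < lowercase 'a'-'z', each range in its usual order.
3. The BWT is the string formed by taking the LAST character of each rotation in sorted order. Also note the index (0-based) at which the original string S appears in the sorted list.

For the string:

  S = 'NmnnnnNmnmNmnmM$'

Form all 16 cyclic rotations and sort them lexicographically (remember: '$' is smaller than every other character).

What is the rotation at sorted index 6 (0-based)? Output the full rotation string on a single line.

All 16 rotations (rotation i = S[i:]+S[:i]):
  rot[0] = NmnnnnNmnmNmnmM$
  rot[1] = mnnnnNmnmNmnmM$N
  rot[2] = nnnnNmnmNmnmM$Nm
  rot[3] = nnnNmnmNmnmM$Nmn
  rot[4] = nnNmnmNmnmM$Nmnn
  rot[5] = nNmnmNmnmM$Nmnnn
  rot[6] = NmnmNmnmM$Nmnnnn
  rot[7] = mnmNmnmM$NmnnnnN
  rot[8] = nmNmnmM$NmnnnnNm
  rot[9] = mNmnmM$NmnnnnNmn
  rot[10] = NmnmM$NmnnnnNmnm
  rot[11] = mnmM$NmnnnnNmnmN
  rot[12] = nmM$NmnnnnNmnmNm
  rot[13] = mM$NmnnnnNmnmNmn
  rot[14] = M$NmnnnnNmnmNmnm
  rot[15] = $NmnnnnNmnmNmnmM
Sorted (with $ < everything):
  sorted[0] = $NmnnnnNmnmNmnmM
  sorted[1] = M$NmnnnnNmnmNmnm
  sorted[2] = NmnmM$NmnnnnNmnm
  sorted[3] = NmnmNmnmM$Nmnnnn
  sorted[4] = NmnnnnNmnmNmnmM$
  sorted[5] = mM$NmnnnnNmnmNmn
  sorted[6] = mNmnmM$NmnnnnNmn
  sorted[7] = mnmM$NmnnnnNmnmN
  sorted[8] = mnmNmnmM$NmnnnnN
  sorted[9] = mnnnnNmnmNmnmM$N
  sorted[10] = nNmnmNmnmM$Nmnnn
  sorted[11] = nmM$NmnnnnNmnmNm
  sorted[12] = nmNmnmM$NmnnnnNm
  sorted[13] = nnNmnmNmnmM$Nmnn
  sorted[14] = nnnNmnmNmnmM$Nmn
  sorted[15] = nnnnNmnmNmnmM$Nm
sorted[6] = mNmnmM$NmnnnnNmn

Answer: mNmnmM$NmnnnnNmn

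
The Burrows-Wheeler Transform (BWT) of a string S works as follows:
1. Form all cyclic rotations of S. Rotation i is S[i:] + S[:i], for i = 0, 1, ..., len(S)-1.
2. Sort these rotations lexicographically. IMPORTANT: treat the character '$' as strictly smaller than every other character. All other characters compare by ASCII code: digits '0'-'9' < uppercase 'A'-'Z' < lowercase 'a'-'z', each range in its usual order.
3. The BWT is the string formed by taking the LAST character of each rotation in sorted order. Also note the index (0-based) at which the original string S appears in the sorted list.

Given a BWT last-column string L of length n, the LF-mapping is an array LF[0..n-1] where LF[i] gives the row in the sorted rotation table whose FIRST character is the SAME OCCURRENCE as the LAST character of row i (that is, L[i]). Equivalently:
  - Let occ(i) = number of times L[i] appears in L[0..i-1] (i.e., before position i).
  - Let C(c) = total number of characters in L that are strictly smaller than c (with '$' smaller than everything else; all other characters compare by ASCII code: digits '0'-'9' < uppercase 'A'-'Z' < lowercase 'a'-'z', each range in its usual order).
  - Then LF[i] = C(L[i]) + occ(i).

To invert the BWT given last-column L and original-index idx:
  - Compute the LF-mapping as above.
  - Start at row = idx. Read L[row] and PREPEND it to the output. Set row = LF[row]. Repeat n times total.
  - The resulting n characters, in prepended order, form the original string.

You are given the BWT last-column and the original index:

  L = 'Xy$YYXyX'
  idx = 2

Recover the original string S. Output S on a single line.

LF mapping: 1 6 0 4 5 2 7 3
Walk LF starting at row 2, prepending L[row]:
  step 1: row=2, L[2]='$', prepend. Next row=LF[2]=0
  step 2: row=0, L[0]='X', prepend. Next row=LF[0]=1
  step 3: row=1, L[1]='y', prepend. Next row=LF[1]=6
  step 4: row=6, L[6]='y', prepend. Next row=LF[6]=7
  step 5: row=7, L[7]='X', prepend. Next row=LF[7]=3
  step 6: row=3, L[3]='Y', prepend. Next row=LF[3]=4
  step 7: row=4, L[4]='Y', prepend. Next row=LF[4]=5
  step 8: row=5, L[5]='X', prepend. Next row=LF[5]=2
Reversed output: XYYXyyX$

Answer: XYYXyyX$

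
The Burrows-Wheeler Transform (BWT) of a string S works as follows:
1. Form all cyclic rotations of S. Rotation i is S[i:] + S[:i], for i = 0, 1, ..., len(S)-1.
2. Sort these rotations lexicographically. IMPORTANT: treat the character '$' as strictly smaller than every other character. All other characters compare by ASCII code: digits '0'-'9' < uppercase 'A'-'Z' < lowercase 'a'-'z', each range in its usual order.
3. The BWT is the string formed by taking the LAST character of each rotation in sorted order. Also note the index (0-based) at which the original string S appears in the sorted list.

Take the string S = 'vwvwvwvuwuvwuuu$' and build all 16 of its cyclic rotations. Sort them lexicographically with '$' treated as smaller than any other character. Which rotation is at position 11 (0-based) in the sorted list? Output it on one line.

All 16 rotations (rotation i = S[i:]+S[:i]):
  rot[0] = vwvwvwvuwuvwuuu$
  rot[1] = wvwvwvuwuvwuuu$v
  rot[2] = vwvwvuwuvwuuu$vw
  rot[3] = wvwvuwuvwuuu$vwv
  rot[4] = vwvuwuvwuuu$vwvw
  rot[5] = wvuwuvwuuu$vwvwv
  rot[6] = vuwuvwuuu$vwvwvw
  rot[7] = uwuvwuuu$vwvwvwv
  rot[8] = wuvwuuu$vwvwvwvu
  rot[9] = uvwuuu$vwvwvwvuw
  rot[10] = vwuuu$vwvwvwvuwu
  rot[11] = wuuu$vwvwvwvuwuv
  rot[12] = uuu$vwvwvwvuwuvw
  rot[13] = uu$vwvwvwvuwuvwu
  rot[14] = u$vwvwvwvuwuvwuu
  rot[15] = $vwvwvwvuwuvwuuu
Sorted (with $ < everything):
  sorted[0] = $vwvwvwvuwuvwuuu
  sorted[1] = u$vwvwvwvuwuvwuu
  sorted[2] = uu$vwvwvwvuwuvwu
  sorted[3] = uuu$vwvwvwvuwuvw
  sorted[4] = uvwuuu$vwvwvwvuw
  sorted[5] = uwuvwuuu$vwvwvwv
  sorted[6] = vuwuvwuuu$vwvwvw
  sorted[7] = vwuuu$vwvwvwvuwu
  sorted[8] = vwvuwuvwuuu$vwvw
  sorted[9] = vwvwvuwuvwuuu$vw
  sorted[10] = vwvwvwvuwuvwuuu$
  sorted[11] = wuuu$vwvwvwvuwuv
  sorted[12] = wuvwuuu$vwvwvwvu
  sorted[13] = wvuwuvwuuu$vwvwv
  sorted[14] = wvwvuwuvwuuu$vwv
  sorted[15] = wvwvwvuwuvwuuu$v
sorted[11] = wuuu$vwvwvwvuwuv

Answer: wuuu$vwvwvwvuwuv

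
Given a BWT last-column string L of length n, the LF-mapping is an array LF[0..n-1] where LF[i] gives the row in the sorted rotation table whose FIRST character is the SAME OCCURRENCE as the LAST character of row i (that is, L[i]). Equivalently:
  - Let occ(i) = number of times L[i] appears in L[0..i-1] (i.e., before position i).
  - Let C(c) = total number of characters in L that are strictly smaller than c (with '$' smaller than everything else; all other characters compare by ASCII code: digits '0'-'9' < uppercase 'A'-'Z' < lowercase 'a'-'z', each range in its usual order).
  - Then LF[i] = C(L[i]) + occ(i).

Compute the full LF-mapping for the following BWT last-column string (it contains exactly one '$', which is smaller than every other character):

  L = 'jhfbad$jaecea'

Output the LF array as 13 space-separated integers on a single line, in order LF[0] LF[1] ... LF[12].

Char counts: '$':1, 'a':3, 'b':1, 'c':1, 'd':1, 'e':2, 'f':1, 'h':1, 'j':2
C (first-col start): C('$')=0, C('a')=1, C('b')=4, C('c')=5, C('d')=6, C('e')=7, C('f')=9, C('h')=10, C('j')=11
L[0]='j': occ=0, LF[0]=C('j')+0=11+0=11
L[1]='h': occ=0, LF[1]=C('h')+0=10+0=10
L[2]='f': occ=0, LF[2]=C('f')+0=9+0=9
L[3]='b': occ=0, LF[3]=C('b')+0=4+0=4
L[4]='a': occ=0, LF[4]=C('a')+0=1+0=1
L[5]='d': occ=0, LF[5]=C('d')+0=6+0=6
L[6]='$': occ=0, LF[6]=C('$')+0=0+0=0
L[7]='j': occ=1, LF[7]=C('j')+1=11+1=12
L[8]='a': occ=1, LF[8]=C('a')+1=1+1=2
L[9]='e': occ=0, LF[9]=C('e')+0=7+0=7
L[10]='c': occ=0, LF[10]=C('c')+0=5+0=5
L[11]='e': occ=1, LF[11]=C('e')+1=7+1=8
L[12]='a': occ=2, LF[12]=C('a')+2=1+2=3

Answer: 11 10 9 4 1 6 0 12 2 7 5 8 3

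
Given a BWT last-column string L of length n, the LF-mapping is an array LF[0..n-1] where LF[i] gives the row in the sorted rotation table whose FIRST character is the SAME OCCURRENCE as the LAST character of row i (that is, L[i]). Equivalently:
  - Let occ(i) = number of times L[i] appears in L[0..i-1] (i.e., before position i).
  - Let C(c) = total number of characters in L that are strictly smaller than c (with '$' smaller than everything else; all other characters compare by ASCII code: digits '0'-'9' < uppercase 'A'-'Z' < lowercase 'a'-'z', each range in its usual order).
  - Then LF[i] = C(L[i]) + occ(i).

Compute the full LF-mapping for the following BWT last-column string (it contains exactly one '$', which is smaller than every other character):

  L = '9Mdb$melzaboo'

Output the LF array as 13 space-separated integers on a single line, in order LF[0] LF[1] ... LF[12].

Answer: 1 2 6 4 0 9 7 8 12 3 5 10 11

Derivation:
Char counts: '$':1, '9':1, 'M':1, 'a':1, 'b':2, 'd':1, 'e':1, 'l':1, 'm':1, 'o':2, 'z':1
C (first-col start): C('$')=0, C('9')=1, C('M')=2, C('a')=3, C('b')=4, C('d')=6, C('e')=7, C('l')=8, C('m')=9, C('o')=10, C('z')=12
L[0]='9': occ=0, LF[0]=C('9')+0=1+0=1
L[1]='M': occ=0, LF[1]=C('M')+0=2+0=2
L[2]='d': occ=0, LF[2]=C('d')+0=6+0=6
L[3]='b': occ=0, LF[3]=C('b')+0=4+0=4
L[4]='$': occ=0, LF[4]=C('$')+0=0+0=0
L[5]='m': occ=0, LF[5]=C('m')+0=9+0=9
L[6]='e': occ=0, LF[6]=C('e')+0=7+0=7
L[7]='l': occ=0, LF[7]=C('l')+0=8+0=8
L[8]='z': occ=0, LF[8]=C('z')+0=12+0=12
L[9]='a': occ=0, LF[9]=C('a')+0=3+0=3
L[10]='b': occ=1, LF[10]=C('b')+1=4+1=5
L[11]='o': occ=0, LF[11]=C('o')+0=10+0=10
L[12]='o': occ=1, LF[12]=C('o')+1=10+1=11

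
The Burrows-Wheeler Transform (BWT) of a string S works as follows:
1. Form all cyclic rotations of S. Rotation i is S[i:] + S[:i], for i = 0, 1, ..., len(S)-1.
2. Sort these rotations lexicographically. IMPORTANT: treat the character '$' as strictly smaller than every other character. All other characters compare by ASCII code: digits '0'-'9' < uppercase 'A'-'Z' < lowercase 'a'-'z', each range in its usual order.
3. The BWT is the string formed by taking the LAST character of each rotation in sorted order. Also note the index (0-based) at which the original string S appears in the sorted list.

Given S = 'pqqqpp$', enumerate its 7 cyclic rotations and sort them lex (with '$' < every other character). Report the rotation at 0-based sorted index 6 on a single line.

Answer: qqqpp$p

Derivation:
All 7 rotations (rotation i = S[i:]+S[:i]):
  rot[0] = pqqqpp$
  rot[1] = qqqpp$p
  rot[2] = qqpp$pq
  rot[3] = qpp$pqq
  rot[4] = pp$pqqq
  rot[5] = p$pqqqp
  rot[6] = $pqqqpp
Sorted (with $ < everything):
  sorted[0] = $pqqqpp
  sorted[1] = p$pqqqp
  sorted[2] = pp$pqqq
  sorted[3] = pqqqpp$
  sorted[4] = qpp$pqq
  sorted[5] = qqpp$pq
  sorted[6] = qqqpp$p
sorted[6] = qqqpp$p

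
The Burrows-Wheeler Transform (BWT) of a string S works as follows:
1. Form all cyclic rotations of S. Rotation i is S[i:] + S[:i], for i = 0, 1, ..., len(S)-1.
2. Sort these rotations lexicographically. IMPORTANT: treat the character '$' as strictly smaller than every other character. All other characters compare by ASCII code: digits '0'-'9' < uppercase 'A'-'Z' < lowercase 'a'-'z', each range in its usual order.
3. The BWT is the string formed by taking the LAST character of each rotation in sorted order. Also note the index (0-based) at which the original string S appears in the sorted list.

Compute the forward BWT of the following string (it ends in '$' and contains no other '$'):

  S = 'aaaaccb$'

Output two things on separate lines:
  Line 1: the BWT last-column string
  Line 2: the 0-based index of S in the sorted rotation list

All 8 rotations (rotation i = S[i:]+S[:i]):
  rot[0] = aaaaccb$
  rot[1] = aaaccb$a
  rot[2] = aaccb$aa
  rot[3] = accb$aaa
  rot[4] = ccb$aaaa
  rot[5] = cb$aaaac
  rot[6] = b$aaaacc
  rot[7] = $aaaaccb
Sorted (with $ < everything):
  sorted[0] = $aaaaccb  (last char: 'b')
  sorted[1] = aaaaccb$  (last char: '$')
  sorted[2] = aaaccb$a  (last char: 'a')
  sorted[3] = aaccb$aa  (last char: 'a')
  sorted[4] = accb$aaa  (last char: 'a')
  sorted[5] = b$aaaacc  (last char: 'c')
  sorted[6] = cb$aaaac  (last char: 'c')
  sorted[7] = ccb$aaaa  (last char: 'a')
Last column: b$aaacca
Original string S is at sorted index 1

Answer: b$aaacca
1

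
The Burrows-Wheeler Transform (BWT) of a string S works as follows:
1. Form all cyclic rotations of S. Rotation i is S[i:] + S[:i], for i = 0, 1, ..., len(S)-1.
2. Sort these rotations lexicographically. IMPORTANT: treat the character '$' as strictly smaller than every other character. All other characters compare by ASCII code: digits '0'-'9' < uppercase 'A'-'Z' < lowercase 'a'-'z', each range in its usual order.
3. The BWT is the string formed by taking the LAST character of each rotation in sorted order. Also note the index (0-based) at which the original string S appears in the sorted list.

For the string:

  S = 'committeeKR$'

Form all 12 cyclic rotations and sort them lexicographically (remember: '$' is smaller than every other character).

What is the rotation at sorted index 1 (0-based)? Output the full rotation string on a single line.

All 12 rotations (rotation i = S[i:]+S[:i]):
  rot[0] = committeeKR$
  rot[1] = ommitteeKR$c
  rot[2] = mmitteeKR$co
  rot[3] = mitteeKR$com
  rot[4] = itteeKR$comm
  rot[5] = tteeKR$commi
  rot[6] = teeKR$commit
  rot[7] = eeKR$committ
  rot[8] = eKR$committe
  rot[9] = KR$committee
  rot[10] = R$committeeK
  rot[11] = $committeeKR
Sorted (with $ < everything):
  sorted[0] = $committeeKR
  sorted[1] = KR$committee
  sorted[2] = R$committeeK
  sorted[3] = committeeKR$
  sorted[4] = eKR$committe
  sorted[5] = eeKR$committ
  sorted[6] = itteeKR$comm
  sorted[7] = mitteeKR$com
  sorted[8] = mmitteeKR$co
  sorted[9] = ommitteeKR$c
  sorted[10] = teeKR$commit
  sorted[11] = tteeKR$commi
sorted[1] = KR$committee

Answer: KR$committee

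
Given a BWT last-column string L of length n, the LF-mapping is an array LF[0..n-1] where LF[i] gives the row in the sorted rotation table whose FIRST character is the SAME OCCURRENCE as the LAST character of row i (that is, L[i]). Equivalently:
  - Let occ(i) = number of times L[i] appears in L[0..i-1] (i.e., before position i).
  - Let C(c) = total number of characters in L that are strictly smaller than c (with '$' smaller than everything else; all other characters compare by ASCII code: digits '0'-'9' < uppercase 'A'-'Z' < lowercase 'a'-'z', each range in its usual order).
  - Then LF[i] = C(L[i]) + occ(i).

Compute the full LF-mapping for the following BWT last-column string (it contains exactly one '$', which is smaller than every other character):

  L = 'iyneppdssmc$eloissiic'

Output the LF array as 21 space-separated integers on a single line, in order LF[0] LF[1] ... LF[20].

Char counts: '$':1, 'c':2, 'd':1, 'e':2, 'i':4, 'l':1, 'm':1, 'n':1, 'o':1, 'p':2, 's':4, 'y':1
C (first-col start): C('$')=0, C('c')=1, C('d')=3, C('e')=4, C('i')=6, C('l')=10, C('m')=11, C('n')=12, C('o')=13, C('p')=14, C('s')=16, C('y')=20
L[0]='i': occ=0, LF[0]=C('i')+0=6+0=6
L[1]='y': occ=0, LF[1]=C('y')+0=20+0=20
L[2]='n': occ=0, LF[2]=C('n')+0=12+0=12
L[3]='e': occ=0, LF[3]=C('e')+0=4+0=4
L[4]='p': occ=0, LF[4]=C('p')+0=14+0=14
L[5]='p': occ=1, LF[5]=C('p')+1=14+1=15
L[6]='d': occ=0, LF[6]=C('d')+0=3+0=3
L[7]='s': occ=0, LF[7]=C('s')+0=16+0=16
L[8]='s': occ=1, LF[8]=C('s')+1=16+1=17
L[9]='m': occ=0, LF[9]=C('m')+0=11+0=11
L[10]='c': occ=0, LF[10]=C('c')+0=1+0=1
L[11]='$': occ=0, LF[11]=C('$')+0=0+0=0
L[12]='e': occ=1, LF[12]=C('e')+1=4+1=5
L[13]='l': occ=0, LF[13]=C('l')+0=10+0=10
L[14]='o': occ=0, LF[14]=C('o')+0=13+0=13
L[15]='i': occ=1, LF[15]=C('i')+1=6+1=7
L[16]='s': occ=2, LF[16]=C('s')+2=16+2=18
L[17]='s': occ=3, LF[17]=C('s')+3=16+3=19
L[18]='i': occ=2, LF[18]=C('i')+2=6+2=8
L[19]='i': occ=3, LF[19]=C('i')+3=6+3=9
L[20]='c': occ=1, LF[20]=C('c')+1=1+1=2

Answer: 6 20 12 4 14 15 3 16 17 11 1 0 5 10 13 7 18 19 8 9 2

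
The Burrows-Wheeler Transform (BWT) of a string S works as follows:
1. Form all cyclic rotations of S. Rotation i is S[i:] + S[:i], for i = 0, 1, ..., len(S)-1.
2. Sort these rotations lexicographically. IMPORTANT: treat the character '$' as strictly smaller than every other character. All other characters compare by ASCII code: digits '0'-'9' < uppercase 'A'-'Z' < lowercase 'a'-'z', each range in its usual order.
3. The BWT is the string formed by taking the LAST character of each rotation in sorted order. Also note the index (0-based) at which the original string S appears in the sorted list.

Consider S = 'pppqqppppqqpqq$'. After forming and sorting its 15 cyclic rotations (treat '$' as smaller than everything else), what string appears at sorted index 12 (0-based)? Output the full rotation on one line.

All 15 rotations (rotation i = S[i:]+S[:i]):
  rot[0] = pppqqppppqqpqq$
  rot[1] = ppqqppppqqpqq$p
  rot[2] = pqqppppqqpqq$pp
  rot[3] = qqppppqqpqq$ppp
  rot[4] = qppppqqpqq$pppq
  rot[5] = ppppqqpqq$pppqq
  rot[6] = pppqqpqq$pppqqp
  rot[7] = ppqqpqq$pppqqpp
  rot[8] = pqqpqq$pppqqppp
  rot[9] = qqpqq$pppqqpppp
  rot[10] = qpqq$pppqqppppq
  rot[11] = pqq$pppqqppppqq
  rot[12] = qq$pppqqppppqqp
  rot[13] = q$pppqqppppqqpq
  rot[14] = $pppqqppppqqpqq
Sorted (with $ < everything):
  sorted[0] = $pppqqppppqqpqq
  sorted[1] = ppppqqpqq$pppqq
  sorted[2] = pppqqppppqqpqq$
  sorted[3] = pppqqpqq$pppqqp
  sorted[4] = ppqqppppqqpqq$p
  sorted[5] = ppqqpqq$pppqqpp
  sorted[6] = pqq$pppqqppppqq
  sorted[7] = pqqppppqqpqq$pp
  sorted[8] = pqqpqq$pppqqppp
  sorted[9] = q$pppqqppppqqpq
  sorted[10] = qppppqqpqq$pppq
  sorted[11] = qpqq$pppqqppppq
  sorted[12] = qq$pppqqppppqqp
  sorted[13] = qqppppqqpqq$ppp
  sorted[14] = qqpqq$pppqqpppp
sorted[12] = qq$pppqqppppqqp

Answer: qq$pppqqppppqqp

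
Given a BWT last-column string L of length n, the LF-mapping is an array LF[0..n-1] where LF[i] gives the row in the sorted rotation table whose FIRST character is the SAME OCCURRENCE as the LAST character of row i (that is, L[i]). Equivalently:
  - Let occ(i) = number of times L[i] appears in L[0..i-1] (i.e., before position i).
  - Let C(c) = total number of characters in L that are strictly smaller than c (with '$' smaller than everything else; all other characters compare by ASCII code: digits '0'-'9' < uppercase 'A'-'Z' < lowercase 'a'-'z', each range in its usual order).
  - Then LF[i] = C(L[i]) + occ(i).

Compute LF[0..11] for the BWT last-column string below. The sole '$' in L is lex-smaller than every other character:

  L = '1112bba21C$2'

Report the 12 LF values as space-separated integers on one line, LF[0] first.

Answer: 1 2 3 5 10 11 9 6 4 8 0 7

Derivation:
Char counts: '$':1, '1':4, '2':3, 'C':1, 'a':1, 'b':2
C (first-col start): C('$')=0, C('1')=1, C('2')=5, C('C')=8, C('a')=9, C('b')=10
L[0]='1': occ=0, LF[0]=C('1')+0=1+0=1
L[1]='1': occ=1, LF[1]=C('1')+1=1+1=2
L[2]='1': occ=2, LF[2]=C('1')+2=1+2=3
L[3]='2': occ=0, LF[3]=C('2')+0=5+0=5
L[4]='b': occ=0, LF[4]=C('b')+0=10+0=10
L[5]='b': occ=1, LF[5]=C('b')+1=10+1=11
L[6]='a': occ=0, LF[6]=C('a')+0=9+0=9
L[7]='2': occ=1, LF[7]=C('2')+1=5+1=6
L[8]='1': occ=3, LF[8]=C('1')+3=1+3=4
L[9]='C': occ=0, LF[9]=C('C')+0=8+0=8
L[10]='$': occ=0, LF[10]=C('$')+0=0+0=0
L[11]='2': occ=2, LF[11]=C('2')+2=5+2=7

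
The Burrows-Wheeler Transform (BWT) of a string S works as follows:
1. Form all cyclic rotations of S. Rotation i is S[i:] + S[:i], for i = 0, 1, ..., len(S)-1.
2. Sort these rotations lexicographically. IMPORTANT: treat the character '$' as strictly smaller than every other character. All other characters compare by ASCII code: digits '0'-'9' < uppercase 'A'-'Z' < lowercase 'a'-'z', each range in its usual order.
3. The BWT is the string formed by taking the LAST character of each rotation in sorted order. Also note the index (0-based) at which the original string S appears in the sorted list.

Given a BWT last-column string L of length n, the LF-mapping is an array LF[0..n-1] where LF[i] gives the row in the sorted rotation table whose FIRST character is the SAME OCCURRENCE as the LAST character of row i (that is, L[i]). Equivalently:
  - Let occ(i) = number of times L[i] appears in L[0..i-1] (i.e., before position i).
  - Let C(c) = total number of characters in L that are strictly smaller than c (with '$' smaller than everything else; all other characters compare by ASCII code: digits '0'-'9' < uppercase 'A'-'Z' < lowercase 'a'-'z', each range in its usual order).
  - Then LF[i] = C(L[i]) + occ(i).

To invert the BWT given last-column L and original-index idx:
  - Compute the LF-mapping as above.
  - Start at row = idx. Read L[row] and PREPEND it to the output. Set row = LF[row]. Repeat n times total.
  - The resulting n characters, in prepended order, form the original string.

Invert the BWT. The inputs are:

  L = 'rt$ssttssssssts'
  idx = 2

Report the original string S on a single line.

Answer: sssssttsstsstr$

Derivation:
LF mapping: 1 11 0 2 3 12 13 4 5 6 7 8 9 14 10
Walk LF starting at row 2, prepending L[row]:
  step 1: row=2, L[2]='$', prepend. Next row=LF[2]=0
  step 2: row=0, L[0]='r', prepend. Next row=LF[0]=1
  step 3: row=1, L[1]='t', prepend. Next row=LF[1]=11
  step 4: row=11, L[11]='s', prepend. Next row=LF[11]=8
  step 5: row=8, L[8]='s', prepend. Next row=LF[8]=5
  step 6: row=5, L[5]='t', prepend. Next row=LF[5]=12
  step 7: row=12, L[12]='s', prepend. Next row=LF[12]=9
  step 8: row=9, L[9]='s', prepend. Next row=LF[9]=6
  step 9: row=6, L[6]='t', prepend. Next row=LF[6]=13
  step 10: row=13, L[13]='t', prepend. Next row=LF[13]=14
  step 11: row=14, L[14]='s', prepend. Next row=LF[14]=10
  step 12: row=10, L[10]='s', prepend. Next row=LF[10]=7
  step 13: row=7, L[7]='s', prepend. Next row=LF[7]=4
  step 14: row=4, L[4]='s', prepend. Next row=LF[4]=3
  step 15: row=3, L[3]='s', prepend. Next row=LF[3]=2
Reversed output: sssssttsstsstr$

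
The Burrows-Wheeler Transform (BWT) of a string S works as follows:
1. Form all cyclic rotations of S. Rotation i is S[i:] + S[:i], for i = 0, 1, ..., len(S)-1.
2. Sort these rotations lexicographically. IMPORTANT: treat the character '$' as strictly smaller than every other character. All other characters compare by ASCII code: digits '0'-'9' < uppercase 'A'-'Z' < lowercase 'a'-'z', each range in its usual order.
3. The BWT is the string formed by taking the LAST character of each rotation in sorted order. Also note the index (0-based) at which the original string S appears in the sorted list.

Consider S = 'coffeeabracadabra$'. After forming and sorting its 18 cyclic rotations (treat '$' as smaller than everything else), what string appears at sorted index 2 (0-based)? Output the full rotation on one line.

All 18 rotations (rotation i = S[i:]+S[:i]):
  rot[0] = coffeeabracadabra$
  rot[1] = offeeabracadabra$c
  rot[2] = ffeeabracadabra$co
  rot[3] = feeabracadabra$cof
  rot[4] = eeabracadabra$coff
  rot[5] = eabracadabra$coffe
  rot[6] = abracadabra$coffee
  rot[7] = bracadabra$coffeea
  rot[8] = racadabra$coffeeab
  rot[9] = acadabra$coffeeabr
  rot[10] = cadabra$coffeeabra
  rot[11] = adabra$coffeeabrac
  rot[12] = dabra$coffeeabraca
  rot[13] = abra$coffeeabracad
  rot[14] = bra$coffeeabracada
  rot[15] = ra$coffeeabracadab
  rot[16] = a$coffeeabracadabr
  rot[17] = $coffeeabracadabra
Sorted (with $ < everything):
  sorted[0] = $coffeeabracadabra
  sorted[1] = a$coffeeabracadabr
  sorted[2] = abra$coffeeabracad
  sorted[3] = abracadabra$coffee
  sorted[4] = acadabra$coffeeabr
  sorted[5] = adabra$coffeeabrac
  sorted[6] = bra$coffeeabracada
  sorted[7] = bracadabra$coffeea
  sorted[8] = cadabra$coffeeabra
  sorted[9] = coffeeabracadabra$
  sorted[10] = dabra$coffeeabraca
  sorted[11] = eabracadabra$coffe
  sorted[12] = eeabracadabra$coff
  sorted[13] = feeabracadabra$cof
  sorted[14] = ffeeabracadabra$co
  sorted[15] = offeeabracadabra$c
  sorted[16] = ra$coffeeabracadab
  sorted[17] = racadabra$coffeeab
sorted[2] = abra$coffeeabracad

Answer: abra$coffeeabracad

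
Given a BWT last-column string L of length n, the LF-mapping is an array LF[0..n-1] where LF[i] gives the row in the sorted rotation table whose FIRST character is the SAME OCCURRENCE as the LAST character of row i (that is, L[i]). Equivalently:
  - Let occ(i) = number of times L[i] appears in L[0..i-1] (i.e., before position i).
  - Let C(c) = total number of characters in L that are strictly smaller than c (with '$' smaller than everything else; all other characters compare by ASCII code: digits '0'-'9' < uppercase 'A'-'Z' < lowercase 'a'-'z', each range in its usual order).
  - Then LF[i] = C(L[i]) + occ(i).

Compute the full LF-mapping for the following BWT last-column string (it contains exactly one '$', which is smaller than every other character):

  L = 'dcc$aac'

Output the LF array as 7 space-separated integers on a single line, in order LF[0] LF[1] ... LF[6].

Char counts: '$':1, 'a':2, 'c':3, 'd':1
C (first-col start): C('$')=0, C('a')=1, C('c')=3, C('d')=6
L[0]='d': occ=0, LF[0]=C('d')+0=6+0=6
L[1]='c': occ=0, LF[1]=C('c')+0=3+0=3
L[2]='c': occ=1, LF[2]=C('c')+1=3+1=4
L[3]='$': occ=0, LF[3]=C('$')+0=0+0=0
L[4]='a': occ=0, LF[4]=C('a')+0=1+0=1
L[5]='a': occ=1, LF[5]=C('a')+1=1+1=2
L[6]='c': occ=2, LF[6]=C('c')+2=3+2=5

Answer: 6 3 4 0 1 2 5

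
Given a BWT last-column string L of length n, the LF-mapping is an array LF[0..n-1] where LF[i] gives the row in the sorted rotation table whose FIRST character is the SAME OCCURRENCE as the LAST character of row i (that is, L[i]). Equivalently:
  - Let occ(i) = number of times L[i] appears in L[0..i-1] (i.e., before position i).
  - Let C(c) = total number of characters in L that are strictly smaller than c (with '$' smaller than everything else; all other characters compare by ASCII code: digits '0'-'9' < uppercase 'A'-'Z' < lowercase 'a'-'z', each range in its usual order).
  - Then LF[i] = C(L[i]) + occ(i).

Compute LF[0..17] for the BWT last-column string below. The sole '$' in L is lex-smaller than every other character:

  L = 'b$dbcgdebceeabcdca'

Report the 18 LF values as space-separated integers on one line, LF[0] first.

Answer: 3 0 11 4 7 17 12 14 5 8 15 16 1 6 9 13 10 2

Derivation:
Char counts: '$':1, 'a':2, 'b':4, 'c':4, 'd':3, 'e':3, 'g':1
C (first-col start): C('$')=0, C('a')=1, C('b')=3, C('c')=7, C('d')=11, C('e')=14, C('g')=17
L[0]='b': occ=0, LF[0]=C('b')+0=3+0=3
L[1]='$': occ=0, LF[1]=C('$')+0=0+0=0
L[2]='d': occ=0, LF[2]=C('d')+0=11+0=11
L[3]='b': occ=1, LF[3]=C('b')+1=3+1=4
L[4]='c': occ=0, LF[4]=C('c')+0=7+0=7
L[5]='g': occ=0, LF[5]=C('g')+0=17+0=17
L[6]='d': occ=1, LF[6]=C('d')+1=11+1=12
L[7]='e': occ=0, LF[7]=C('e')+0=14+0=14
L[8]='b': occ=2, LF[8]=C('b')+2=3+2=5
L[9]='c': occ=1, LF[9]=C('c')+1=7+1=8
L[10]='e': occ=1, LF[10]=C('e')+1=14+1=15
L[11]='e': occ=2, LF[11]=C('e')+2=14+2=16
L[12]='a': occ=0, LF[12]=C('a')+0=1+0=1
L[13]='b': occ=3, LF[13]=C('b')+3=3+3=6
L[14]='c': occ=2, LF[14]=C('c')+2=7+2=9
L[15]='d': occ=2, LF[15]=C('d')+2=11+2=13
L[16]='c': occ=3, LF[16]=C('c')+3=7+3=10
L[17]='a': occ=1, LF[17]=C('a')+1=1+1=2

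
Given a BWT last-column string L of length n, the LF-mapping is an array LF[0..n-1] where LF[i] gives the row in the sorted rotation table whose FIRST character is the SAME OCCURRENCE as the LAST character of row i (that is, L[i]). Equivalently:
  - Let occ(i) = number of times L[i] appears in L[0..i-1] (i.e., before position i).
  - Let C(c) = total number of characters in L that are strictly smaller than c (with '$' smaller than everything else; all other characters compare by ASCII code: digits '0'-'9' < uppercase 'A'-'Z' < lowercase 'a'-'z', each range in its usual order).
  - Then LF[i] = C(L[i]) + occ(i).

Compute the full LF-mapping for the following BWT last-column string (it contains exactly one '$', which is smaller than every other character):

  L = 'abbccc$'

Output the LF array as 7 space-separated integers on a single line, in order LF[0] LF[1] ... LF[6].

Answer: 1 2 3 4 5 6 0

Derivation:
Char counts: '$':1, 'a':1, 'b':2, 'c':3
C (first-col start): C('$')=0, C('a')=1, C('b')=2, C('c')=4
L[0]='a': occ=0, LF[0]=C('a')+0=1+0=1
L[1]='b': occ=0, LF[1]=C('b')+0=2+0=2
L[2]='b': occ=1, LF[2]=C('b')+1=2+1=3
L[3]='c': occ=0, LF[3]=C('c')+0=4+0=4
L[4]='c': occ=1, LF[4]=C('c')+1=4+1=5
L[5]='c': occ=2, LF[5]=C('c')+2=4+2=6
L[6]='$': occ=0, LF[6]=C('$')+0=0+0=0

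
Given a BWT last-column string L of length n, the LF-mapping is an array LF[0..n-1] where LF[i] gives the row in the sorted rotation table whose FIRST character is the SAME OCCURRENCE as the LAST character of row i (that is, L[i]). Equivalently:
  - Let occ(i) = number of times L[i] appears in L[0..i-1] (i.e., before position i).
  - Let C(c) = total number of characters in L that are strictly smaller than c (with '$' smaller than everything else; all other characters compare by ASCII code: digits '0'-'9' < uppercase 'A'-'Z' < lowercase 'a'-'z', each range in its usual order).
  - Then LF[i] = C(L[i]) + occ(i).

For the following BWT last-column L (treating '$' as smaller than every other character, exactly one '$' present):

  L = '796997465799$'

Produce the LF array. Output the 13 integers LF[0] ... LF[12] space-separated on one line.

Answer: 5 8 3 9 10 6 1 4 2 7 11 12 0

Derivation:
Char counts: '$':1, '4':1, '5':1, '6':2, '7':3, '9':5
C (first-col start): C('$')=0, C('4')=1, C('5')=2, C('6')=3, C('7')=5, C('9')=8
L[0]='7': occ=0, LF[0]=C('7')+0=5+0=5
L[1]='9': occ=0, LF[1]=C('9')+0=8+0=8
L[2]='6': occ=0, LF[2]=C('6')+0=3+0=3
L[3]='9': occ=1, LF[3]=C('9')+1=8+1=9
L[4]='9': occ=2, LF[4]=C('9')+2=8+2=10
L[5]='7': occ=1, LF[5]=C('7')+1=5+1=6
L[6]='4': occ=0, LF[6]=C('4')+0=1+0=1
L[7]='6': occ=1, LF[7]=C('6')+1=3+1=4
L[8]='5': occ=0, LF[8]=C('5')+0=2+0=2
L[9]='7': occ=2, LF[9]=C('7')+2=5+2=7
L[10]='9': occ=3, LF[10]=C('9')+3=8+3=11
L[11]='9': occ=4, LF[11]=C('9')+4=8+4=12
L[12]='$': occ=0, LF[12]=C('$')+0=0+0=0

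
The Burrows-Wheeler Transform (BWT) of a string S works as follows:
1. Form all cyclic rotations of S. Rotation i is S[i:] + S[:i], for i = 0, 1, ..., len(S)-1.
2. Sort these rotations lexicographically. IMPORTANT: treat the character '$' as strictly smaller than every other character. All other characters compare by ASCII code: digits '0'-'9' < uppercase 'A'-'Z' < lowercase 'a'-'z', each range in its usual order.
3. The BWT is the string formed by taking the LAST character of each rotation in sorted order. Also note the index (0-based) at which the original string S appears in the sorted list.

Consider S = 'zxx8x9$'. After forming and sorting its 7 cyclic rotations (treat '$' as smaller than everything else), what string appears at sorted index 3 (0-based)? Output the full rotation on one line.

All 7 rotations (rotation i = S[i:]+S[:i]):
  rot[0] = zxx8x9$
  rot[1] = xx8x9$z
  rot[2] = x8x9$zx
  rot[3] = 8x9$zxx
  rot[4] = x9$zxx8
  rot[5] = 9$zxx8x
  rot[6] = $zxx8x9
Sorted (with $ < everything):
  sorted[0] = $zxx8x9
  sorted[1] = 8x9$zxx
  sorted[2] = 9$zxx8x
  sorted[3] = x8x9$zx
  sorted[4] = x9$zxx8
  sorted[5] = xx8x9$z
  sorted[6] = zxx8x9$
sorted[3] = x8x9$zx

Answer: x8x9$zx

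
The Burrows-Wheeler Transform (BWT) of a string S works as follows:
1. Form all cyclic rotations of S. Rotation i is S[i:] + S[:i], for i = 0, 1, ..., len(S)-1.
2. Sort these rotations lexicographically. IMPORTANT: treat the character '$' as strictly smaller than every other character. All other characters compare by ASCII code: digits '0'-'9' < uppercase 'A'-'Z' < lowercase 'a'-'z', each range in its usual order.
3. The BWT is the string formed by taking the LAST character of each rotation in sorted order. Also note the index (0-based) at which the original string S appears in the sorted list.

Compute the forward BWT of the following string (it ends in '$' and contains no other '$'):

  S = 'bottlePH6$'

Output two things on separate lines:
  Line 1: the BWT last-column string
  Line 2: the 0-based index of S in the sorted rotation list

Answer: 6HPe$ltbto
4

Derivation:
All 10 rotations (rotation i = S[i:]+S[:i]):
  rot[0] = bottlePH6$
  rot[1] = ottlePH6$b
  rot[2] = ttlePH6$bo
  rot[3] = tlePH6$bot
  rot[4] = lePH6$bott
  rot[5] = ePH6$bottl
  rot[6] = PH6$bottle
  rot[7] = H6$bottleP
  rot[8] = 6$bottlePH
  rot[9] = $bottlePH6
Sorted (with $ < everything):
  sorted[0] = $bottlePH6  (last char: '6')
  sorted[1] = 6$bottlePH  (last char: 'H')
  sorted[2] = H6$bottleP  (last char: 'P')
  sorted[3] = PH6$bottle  (last char: 'e')
  sorted[4] = bottlePH6$  (last char: '$')
  sorted[5] = ePH6$bottl  (last char: 'l')
  sorted[6] = lePH6$bott  (last char: 't')
  sorted[7] = ottlePH6$b  (last char: 'b')
  sorted[8] = tlePH6$bot  (last char: 't')
  sorted[9] = ttlePH6$bo  (last char: 'o')
Last column: 6HPe$ltbto
Original string S is at sorted index 4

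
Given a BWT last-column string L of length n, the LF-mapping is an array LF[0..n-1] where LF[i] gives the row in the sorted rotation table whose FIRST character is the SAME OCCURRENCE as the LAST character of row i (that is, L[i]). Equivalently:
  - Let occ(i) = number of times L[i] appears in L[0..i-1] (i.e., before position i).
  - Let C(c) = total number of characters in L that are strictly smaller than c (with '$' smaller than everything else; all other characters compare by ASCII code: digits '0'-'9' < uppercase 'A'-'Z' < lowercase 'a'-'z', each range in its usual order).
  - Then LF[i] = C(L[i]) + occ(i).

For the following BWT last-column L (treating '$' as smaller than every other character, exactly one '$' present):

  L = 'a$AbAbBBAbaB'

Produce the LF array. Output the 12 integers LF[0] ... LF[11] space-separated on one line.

Char counts: '$':1, 'A':3, 'B':3, 'a':2, 'b':3
C (first-col start): C('$')=0, C('A')=1, C('B')=4, C('a')=7, C('b')=9
L[0]='a': occ=0, LF[0]=C('a')+0=7+0=7
L[1]='$': occ=0, LF[1]=C('$')+0=0+0=0
L[2]='A': occ=0, LF[2]=C('A')+0=1+0=1
L[3]='b': occ=0, LF[3]=C('b')+0=9+0=9
L[4]='A': occ=1, LF[4]=C('A')+1=1+1=2
L[5]='b': occ=1, LF[5]=C('b')+1=9+1=10
L[6]='B': occ=0, LF[6]=C('B')+0=4+0=4
L[7]='B': occ=1, LF[7]=C('B')+1=4+1=5
L[8]='A': occ=2, LF[8]=C('A')+2=1+2=3
L[9]='b': occ=2, LF[9]=C('b')+2=9+2=11
L[10]='a': occ=1, LF[10]=C('a')+1=7+1=8
L[11]='B': occ=2, LF[11]=C('B')+2=4+2=6

Answer: 7 0 1 9 2 10 4 5 3 11 8 6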